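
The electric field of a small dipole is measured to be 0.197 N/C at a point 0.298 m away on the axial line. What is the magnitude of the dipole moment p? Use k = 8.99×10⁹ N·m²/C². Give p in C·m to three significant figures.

p ≈ 2.90×10⁻¹³ C·m

On axis E = 2kp/r³, so p = Er³/(2k).
p = (0.197)·(0.298)³ / (2·8.99×10⁹) = 2.900×10⁻¹³ C·m.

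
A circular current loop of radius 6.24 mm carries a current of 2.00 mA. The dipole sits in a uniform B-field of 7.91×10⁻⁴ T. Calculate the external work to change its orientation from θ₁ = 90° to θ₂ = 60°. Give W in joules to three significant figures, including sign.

W ≈ -9.68×10⁻¹¹ J

Magnetic moment m = IA = Iπa² = (0.00200)·π·(0.00624)² = 2.447×10⁻⁷ A·m².
W_ext = ΔU = −mB cosθ₂ + mB cosθ₁ = mB(cosθ₁ − cosθ₂).
W = (2.447×10⁻⁷)(7.91×10⁻⁴)·(cos90° − cos60°) = (1.936×10⁻¹⁰)·(-0.5000) = -9.678×10⁻¹¹ J.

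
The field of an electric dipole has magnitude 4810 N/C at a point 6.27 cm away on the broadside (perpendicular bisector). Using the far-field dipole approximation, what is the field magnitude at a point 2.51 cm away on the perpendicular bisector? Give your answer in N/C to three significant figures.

E ≈ 7.50×10⁴ N/C

Dipole fields scale as 1/r³ in the far field; the geometry is the same at both points.
E₂ = E₁ · (r₁/r₂)³ = 4810 · (6.27/2.51)³.
(r₁/r₂)³ = (2.498)³ = 15.59.
E₂ ≈ 7.498×10⁴ N/C.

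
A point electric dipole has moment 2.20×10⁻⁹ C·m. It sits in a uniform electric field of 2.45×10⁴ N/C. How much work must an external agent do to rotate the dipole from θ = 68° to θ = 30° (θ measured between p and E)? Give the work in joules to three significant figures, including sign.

W ≈ -2.65×10⁻⁵ J

W_ext = ΔU = U(θ₂) − U(θ₁) = −pE cosθ₂ − (−pE cosθ₁) = pE(cosθ₁ − cosθ₂).
W = (2.20×10⁻⁹)(2.45×10⁴)·(cos68° − cos30°) = (5.390×10⁻⁵)·(-0.4914) = -2.649×10⁻⁵ J.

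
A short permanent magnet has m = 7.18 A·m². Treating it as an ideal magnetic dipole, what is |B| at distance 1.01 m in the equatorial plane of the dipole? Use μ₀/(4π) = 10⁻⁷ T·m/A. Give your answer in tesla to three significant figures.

In the equatorial plane B = (μ₀/4π)·m/r³ (half the axial value).
B = (10⁻⁷)·(7.18) / (1.01)³ = 6.969×10⁻⁷ T.

B ≈ 6.97×10⁻⁷ T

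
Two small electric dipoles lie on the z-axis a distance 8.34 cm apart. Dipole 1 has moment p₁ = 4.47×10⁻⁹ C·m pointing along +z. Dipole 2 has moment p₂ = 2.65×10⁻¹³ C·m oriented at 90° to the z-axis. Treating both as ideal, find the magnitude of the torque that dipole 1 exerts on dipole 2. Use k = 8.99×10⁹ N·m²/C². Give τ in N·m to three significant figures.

τ ≈ 3.67×10⁻⁸ N·m

The second dipole sits on the axis of the first, so the field there is axial: E₁ = 2kp₁/r³ along +z.
E₁ = 2(8.99×10⁹)(4.47×10⁻⁹)/(0.0834)³ = 1.385×10⁵ N/C.
Torque on the second dipole: τ = p₂ E₁ sinθ.
τ = (2.65×10⁻¹³)(1.385×10⁵)·sin90° = 3.672×10⁻⁸ N·m.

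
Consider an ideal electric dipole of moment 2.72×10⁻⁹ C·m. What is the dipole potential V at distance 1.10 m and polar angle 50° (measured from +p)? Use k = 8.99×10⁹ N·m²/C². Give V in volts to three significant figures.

V ≈ 13.0 V

The dipole potential is V = kp cosθ / r².
V = (8.99×10⁹)(2.72×10⁻⁹)·cos50° / (1.10)² = 12.99 V.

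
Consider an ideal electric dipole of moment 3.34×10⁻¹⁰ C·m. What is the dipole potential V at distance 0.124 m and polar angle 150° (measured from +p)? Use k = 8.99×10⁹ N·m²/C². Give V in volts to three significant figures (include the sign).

The dipole potential is V = kp cosθ / r².
V = (8.99×10⁹)(3.34×10⁻¹⁰)·cos150° / (0.124)² = -169.1 V.

V ≈ -169 V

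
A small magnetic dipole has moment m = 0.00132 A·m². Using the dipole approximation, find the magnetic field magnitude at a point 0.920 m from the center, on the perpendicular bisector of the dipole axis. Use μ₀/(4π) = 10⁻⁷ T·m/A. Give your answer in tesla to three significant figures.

In the equatorial plane B = (μ₀/4π)·m/r³ (half the axial value).
B = (10⁻⁷)·(0.00132) / (0.920)³ = 1.695×10⁻¹⁰ T.

B ≈ 1.70×10⁻¹⁰ T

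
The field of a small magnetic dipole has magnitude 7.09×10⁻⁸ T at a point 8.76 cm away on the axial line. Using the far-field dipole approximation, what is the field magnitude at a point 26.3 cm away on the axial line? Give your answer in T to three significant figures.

Dipole fields scale as 1/r³ in the far field; the geometry is the same at both points.
B₂ = B₁ · (r₁/r₂)³ = 7.09×10⁻⁸ · (8.76/26.3)³.
(r₁/r₂)³ = (0.3331)³ = 0.03695.
B₂ ≈ 2.620×10⁻⁹ T.

B ≈ 2.62×10⁻⁹ T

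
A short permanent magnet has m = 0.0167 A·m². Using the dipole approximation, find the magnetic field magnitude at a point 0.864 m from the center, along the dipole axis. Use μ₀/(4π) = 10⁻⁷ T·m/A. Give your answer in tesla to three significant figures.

B ≈ 5.18×10⁻⁹ T

On axis B = (μ₀/4π)·2m/r³.
B = 2·(10⁻⁷)·(0.0167) / (0.864)³ = 5.179×10⁻⁹ T.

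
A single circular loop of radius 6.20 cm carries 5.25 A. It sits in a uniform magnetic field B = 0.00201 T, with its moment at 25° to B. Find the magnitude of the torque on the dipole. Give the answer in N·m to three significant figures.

τ ≈ 5.39×10⁻⁵ N·m

Magnetic moment m = IA = Iπa² = (5.25)·π·(0.0620)² = 0.0634 A·m².
Torque on a magnetic dipole: τ = mB sinθ.
τ = (0.0634)(0.00201)·sin25° = 5.386×10⁻⁵ N·m.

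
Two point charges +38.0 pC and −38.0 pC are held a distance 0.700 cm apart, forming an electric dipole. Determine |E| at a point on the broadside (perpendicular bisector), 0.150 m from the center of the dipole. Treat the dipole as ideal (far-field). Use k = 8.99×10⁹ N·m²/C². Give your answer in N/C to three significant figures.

E ≈ 0.709 N/C

Dipole moment p = qd = (3.80×10⁻¹¹ C)(0.00700 m) = 2.66×10⁻¹³ C·m.
On the perpendicular bisector E = kp/r³ (half the axial value at the same distance).
E = (8.99×10⁹)(2.66×10⁻¹³) / (0.150)³ = 0.7085 N/C.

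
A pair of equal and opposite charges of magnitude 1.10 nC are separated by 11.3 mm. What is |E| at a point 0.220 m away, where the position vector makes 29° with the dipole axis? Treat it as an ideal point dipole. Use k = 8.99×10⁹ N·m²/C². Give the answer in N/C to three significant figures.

Dipole moment p = qd = (1.10×10⁻⁹ C)(0.0113 m) = 1.243×10⁻¹¹ C·m.
At angle θ the dipole field magnitude is E = (kp/r³)·√(1 + 3cos²θ).
kp/r³ = (8.99×10⁹)(1.243×10⁻¹¹) / (0.220)³ = 10.49 N/C.
√(1 + 3cos²29°) = √(1 + 3·0.7650) = √3.2949 ≈ 1.8152.
E ≈ 10.49 × 1.815 = 19.05 N/C.

E ≈ 19.0 N/C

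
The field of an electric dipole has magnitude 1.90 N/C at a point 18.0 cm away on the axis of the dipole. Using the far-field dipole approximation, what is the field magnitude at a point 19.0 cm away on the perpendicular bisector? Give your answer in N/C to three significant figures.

E ≈ 0.808 N/C

Dipole fields scale as 1/r³ in the far field.
The axial field is twice the equatorial field at the same r, so the geometry factor is 1/2.
E₂ = E₁ · (1/2) · (r₁/r₂)³ = 1.90 · 0.5 · (18.0/19.0)³.
(r₁/r₂)³ = (0.9474)³ = 0.8503.
E₂ ≈ 0.8078 N/C.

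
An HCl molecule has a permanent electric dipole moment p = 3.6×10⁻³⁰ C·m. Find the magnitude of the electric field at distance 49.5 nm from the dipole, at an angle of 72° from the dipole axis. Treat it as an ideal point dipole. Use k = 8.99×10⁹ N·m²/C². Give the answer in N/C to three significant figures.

At angle θ the dipole field magnitude is E = (kp/r³)·√(1 + 3cos²θ).
kp/r³ = (8.99×10⁹)(3.60×10⁻³⁰) / (4.95×10⁻⁸)³ = 266.8 N/C.
√(1 + 3cos²72°) = √(1 + 3·0.0955) = √1.2865 ≈ 1.1342.
E ≈ 266.8 × 1.134 = 302.7 N/C.

E ≈ 303 N/C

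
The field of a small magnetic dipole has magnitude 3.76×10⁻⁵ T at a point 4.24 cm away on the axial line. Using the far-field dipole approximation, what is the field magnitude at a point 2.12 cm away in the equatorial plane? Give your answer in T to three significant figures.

Dipole fields scale as 1/r³ in the far field.
The axial field is twice the equatorial field at the same r, so the geometry factor is 1/2.
B₂ = B₁ · (1/2) · (r₁/r₂)³ = 3.76×10⁻⁵ · 0.5 · (4.24/2.12)³.
(r₁/r₂)³ = (2)³ = 8.
B₂ ≈ 1.504×10⁻⁴ T.

B ≈ 1.50×10⁻⁴ T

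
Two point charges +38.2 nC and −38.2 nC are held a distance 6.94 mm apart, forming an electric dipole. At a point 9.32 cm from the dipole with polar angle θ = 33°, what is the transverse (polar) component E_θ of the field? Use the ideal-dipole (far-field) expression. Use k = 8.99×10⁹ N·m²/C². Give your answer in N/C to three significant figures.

Dipole moment p = qd = (3.82×10⁻⁸ C)(0.00694 m) = 2.651×10⁻¹⁰ C·m.
For a dipole, E_θ = (kp sinθ)/r³.
kp/r³ = (8.99×10⁹)(2.651×10⁻¹⁰)/(0.0932)³ = 2944 N/C.
E_θ = 2944·sin33° = 1603 N/C.

E_θ ≈ 1600 N/C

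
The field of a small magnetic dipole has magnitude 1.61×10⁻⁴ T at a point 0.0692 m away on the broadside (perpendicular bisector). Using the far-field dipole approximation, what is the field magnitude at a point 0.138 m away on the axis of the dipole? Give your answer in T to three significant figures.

B ≈ 4.06×10⁻⁵ T

Dipole fields scale as 1/r³ in the far field.
The axial field is twice the equatorial field at the same r, so the geometry factor is 2/1.
B₂ = B₁ · (2/1) · (r₁/r₂)³ = 1.61×10⁻⁴ · 2 · (0.0692/0.138)³.
(r₁/r₂)³ = (0.5014)³ = 0.1261.
B₂ ≈ 4.060×10⁻⁵ T.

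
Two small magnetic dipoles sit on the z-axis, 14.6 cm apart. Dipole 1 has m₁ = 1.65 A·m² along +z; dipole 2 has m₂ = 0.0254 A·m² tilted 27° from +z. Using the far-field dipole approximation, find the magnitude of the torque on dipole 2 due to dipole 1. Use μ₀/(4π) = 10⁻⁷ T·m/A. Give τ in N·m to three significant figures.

τ ≈ 1.22×10⁻⁶ N·m

Dipole B is on the axis of dipole A, so B₁ there is axial: B₁ = (μ₀/4π)·2m₁/r³ along +z.
B₁ = 2(10⁻⁷)(1.65)/(0.146)³ = 1.060×10⁻⁴ T.
τ = m₂ B₁ sinθ.
τ = (0.0254)(1.060×10⁻⁴)·sin27° = 1.223×10⁻⁶ N·m.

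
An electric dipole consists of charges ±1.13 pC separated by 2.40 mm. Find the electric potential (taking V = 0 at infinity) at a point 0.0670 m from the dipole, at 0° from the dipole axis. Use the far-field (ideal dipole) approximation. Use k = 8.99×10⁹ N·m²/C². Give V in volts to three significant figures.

Dipole moment p = qd = (1.13×10⁻¹² C)(0.00240 m) = 2.712×10⁻¹⁵ C·m.
The dipole potential is V = kp cosθ / r².
V = (8.99×10⁹)(2.712×10⁻¹⁵)·cos0° / (0.0670)² = 0.005431 V.

V ≈ 0.00543 V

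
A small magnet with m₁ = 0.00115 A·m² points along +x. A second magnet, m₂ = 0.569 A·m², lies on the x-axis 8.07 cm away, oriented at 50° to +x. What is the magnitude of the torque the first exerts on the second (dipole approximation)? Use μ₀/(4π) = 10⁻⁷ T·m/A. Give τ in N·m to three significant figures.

τ ≈ 1.91×10⁻⁷ N·m

Dipole B is on the axis of dipole A, so B₁ there is axial: B₁ = (μ₀/4π)·2m₁/r³ along +x.
B₁ = 2(10⁻⁷)(0.00115)/(0.0807)³ = 4.376×10⁻⁷ T.
τ = m₂ B₁ sinθ.
τ = (0.569)(4.376×10⁻⁷)·sin50° = 1.908×10⁻⁷ N·m.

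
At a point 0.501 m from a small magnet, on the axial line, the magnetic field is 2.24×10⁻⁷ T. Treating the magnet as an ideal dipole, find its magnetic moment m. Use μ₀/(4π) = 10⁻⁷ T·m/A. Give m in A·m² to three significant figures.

m ≈ 0.141 A·m²

On axis B = (μ₀/4π)·2m/r³, so m = Br³·4π/(μ₀·2).
m = (2.24×10⁻⁷)·(0.501)³ / (2·10⁻⁷) = 0.1408 A·m².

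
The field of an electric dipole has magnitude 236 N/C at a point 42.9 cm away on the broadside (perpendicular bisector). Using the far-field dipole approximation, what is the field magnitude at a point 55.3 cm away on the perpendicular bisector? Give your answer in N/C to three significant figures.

Dipole fields scale as 1/r³ in the far field; the geometry is the same at both points.
E₂ = E₁ · (r₁/r₂)³ = 236 · (42.9/55.3)³.
(r₁/r₂)³ = (0.7758)³ = 0.4669.
E₂ ≈ 110.2 N/C.

E ≈ 110 N/C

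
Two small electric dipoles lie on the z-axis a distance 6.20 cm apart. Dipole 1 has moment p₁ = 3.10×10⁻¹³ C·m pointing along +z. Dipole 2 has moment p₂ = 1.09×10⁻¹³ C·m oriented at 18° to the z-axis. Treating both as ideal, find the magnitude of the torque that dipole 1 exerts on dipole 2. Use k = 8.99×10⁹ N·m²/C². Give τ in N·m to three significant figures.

The second dipole sits on the axis of the first, so the field there is axial: E₁ = 2kp₁/r³ along +z.
E₁ = 2(8.99×10⁹)(3.10×10⁻¹³)/(0.0620)³ = 23.39 N/C.
Torque on the second dipole: τ = p₂ E₁ sinθ.
τ = (1.09×10⁻¹³)(23.39)·sin18° = 7.877×10⁻¹³ N·m.

τ ≈ 7.88×10⁻¹³ N·m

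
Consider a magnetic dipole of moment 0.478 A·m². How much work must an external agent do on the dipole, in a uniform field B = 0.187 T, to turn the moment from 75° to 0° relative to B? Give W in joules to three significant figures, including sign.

W_ext = ΔU = −mB cosθ₂ + mB cosθ₁ = mB(cosθ₁ − cosθ₂).
W = (0.478)(0.187)·(cos75° − cos0°) = (0.08939)·(-0.7412) = -0.06625 J.

W ≈ -0.0663 J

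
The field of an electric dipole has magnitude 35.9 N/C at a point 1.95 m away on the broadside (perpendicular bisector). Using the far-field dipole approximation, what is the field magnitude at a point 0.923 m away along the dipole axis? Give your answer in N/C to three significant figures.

Dipole fields scale as 1/r³ in the far field.
The axial field is twice the equatorial field at the same r, so the geometry factor is 2/1.
E₂ = E₁ · (2/1) · (r₁/r₂)³ = 35.9 · 2 · (1.95/0.923)³.
(r₁/r₂)³ = (2.113)³ = 9.43.
E₂ ≈ 677.1 N/C.

E ≈ 677 N/C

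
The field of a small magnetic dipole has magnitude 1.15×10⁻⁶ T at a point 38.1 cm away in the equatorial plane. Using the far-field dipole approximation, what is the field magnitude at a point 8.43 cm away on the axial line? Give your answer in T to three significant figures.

Dipole fields scale as 1/r³ in the far field.
The axial field is twice the equatorial field at the same r, so the geometry factor is 2/1.
B₂ = B₁ · (2/1) · (r₁/r₂)³ = 1.15×10⁻⁶ · 2 · (38.1/8.43)³.
(r₁/r₂)³ = (4.52)³ = 92.32.
B₂ ≈ 2.123×10⁻⁴ T.

B ≈ 2.12×10⁻⁴ T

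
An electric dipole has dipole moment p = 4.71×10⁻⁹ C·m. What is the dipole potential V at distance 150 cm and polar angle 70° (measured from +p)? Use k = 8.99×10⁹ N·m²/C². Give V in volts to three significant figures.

The dipole potential is V = kp cosθ / r².
V = (8.99×10⁹)(4.71×10⁻⁹)·cos70° / (1.50)² = 6.436 V.

V ≈ 6.44 V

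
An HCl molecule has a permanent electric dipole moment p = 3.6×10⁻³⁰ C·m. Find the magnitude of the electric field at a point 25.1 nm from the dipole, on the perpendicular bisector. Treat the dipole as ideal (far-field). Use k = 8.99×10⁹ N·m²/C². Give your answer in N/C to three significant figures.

E ≈ 2050 N/C

In the equatorial plane E = kp/r³.
E = (8.99×10⁹)(3.60×10⁻³⁰) / (2.51×10⁻⁸)³ = 2047 N/C.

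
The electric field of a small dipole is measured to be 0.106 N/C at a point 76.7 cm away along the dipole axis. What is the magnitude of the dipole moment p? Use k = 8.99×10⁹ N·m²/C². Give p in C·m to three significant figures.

p ≈ 2.66×10⁻¹² C·m

On axis E = 2kp/r³, so p = Er³/(2k).
p = (0.106)·(0.767)³ / (2·8.99×10⁹) = 2.660×10⁻¹² C·m.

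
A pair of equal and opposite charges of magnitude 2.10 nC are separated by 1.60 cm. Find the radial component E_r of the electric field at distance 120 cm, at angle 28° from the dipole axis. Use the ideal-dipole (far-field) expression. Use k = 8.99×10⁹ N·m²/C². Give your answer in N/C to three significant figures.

E_r ≈ 0.309 N/C

Dipole moment p = qd = (2.10×10⁻⁹ C)(0.0160 m) = 3.36×10⁻¹¹ C·m.
For a dipole, E_r = (2kp cosθ)/r³.
kp/r³ = (8.99×10⁹)(3.36×10⁻¹¹)/(1.20)³ = 0.1748 N/C.
E_r = 2·0.1748·cos28° = 0.3087 N/C.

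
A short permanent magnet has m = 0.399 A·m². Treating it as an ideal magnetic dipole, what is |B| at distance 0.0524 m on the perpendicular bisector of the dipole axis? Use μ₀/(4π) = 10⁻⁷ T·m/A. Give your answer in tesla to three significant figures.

B ≈ 2.77×10⁻⁴ T

In the equatorial plane B = (μ₀/4π)·m/r³ (half the axial value).
B = (10⁻⁷)·(0.399) / (0.0524)³ = 2.773×10⁻⁴ T.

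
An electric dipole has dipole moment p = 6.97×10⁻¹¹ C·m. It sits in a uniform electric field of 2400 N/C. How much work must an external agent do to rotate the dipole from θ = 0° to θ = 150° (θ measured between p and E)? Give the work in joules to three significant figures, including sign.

W_ext = ΔU = U(θ₂) − U(θ₁) = −pE cosθ₂ − (−pE cosθ₁) = pE(cosθ₁ − cosθ₂).
W = (6.97×10⁻¹¹)(2400)·(cos0° − cos150°) = (1.673×10⁻⁷)·(+1.8660) = 3.121×10⁻⁷ J.

W ≈ 3.12×10⁻⁷ J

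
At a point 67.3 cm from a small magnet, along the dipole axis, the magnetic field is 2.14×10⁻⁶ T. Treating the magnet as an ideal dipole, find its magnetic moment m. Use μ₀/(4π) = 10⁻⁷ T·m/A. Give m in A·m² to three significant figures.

m ≈ 3.26 A·m²

On axis B = (μ₀/4π)·2m/r³, so m = Br³·4π/(μ₀·2).
m = (2.14×10⁻⁶)·(0.673)³ / (2·10⁻⁷) = 3.262 A·m².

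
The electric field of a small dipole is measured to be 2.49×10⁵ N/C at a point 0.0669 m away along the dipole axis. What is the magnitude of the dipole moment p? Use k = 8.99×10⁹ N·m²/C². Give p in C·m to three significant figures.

p ≈ 4.15×10⁻⁹ C·m

On axis E = 2kp/r³, so p = Er³/(2k).
p = (2.49×10⁵)·(0.0669)³ / (2·8.99×10⁹) = 4.147×10⁻⁹ C·m.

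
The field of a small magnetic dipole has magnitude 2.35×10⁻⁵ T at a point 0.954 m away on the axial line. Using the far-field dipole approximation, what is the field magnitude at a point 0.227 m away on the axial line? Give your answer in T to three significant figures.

Dipole fields scale as 1/r³ in the far field; the geometry is the same at both points.
B₂ = B₁ · (r₁/r₂)³ = 2.35×10⁻⁵ · (0.954/0.227)³.
(r₁/r₂)³ = (4.203)³ = 74.23.
B₂ ≈ 0.001744 T.

B ≈ 0.00174 T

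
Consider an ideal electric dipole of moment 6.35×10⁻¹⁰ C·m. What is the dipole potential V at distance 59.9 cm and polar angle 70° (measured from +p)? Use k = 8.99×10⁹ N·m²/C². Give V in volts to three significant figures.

V ≈ 5.44 V

The dipole potential is V = kp cosθ / r².
V = (8.99×10⁹)(6.35×10⁻¹⁰)·cos70° / (0.599)² = 5.442 V.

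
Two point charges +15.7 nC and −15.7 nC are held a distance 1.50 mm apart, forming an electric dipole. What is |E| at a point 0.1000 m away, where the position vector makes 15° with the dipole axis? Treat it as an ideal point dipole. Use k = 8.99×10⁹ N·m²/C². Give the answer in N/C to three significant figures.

E ≈ 413 N/C

Dipole moment p = qd = (1.57×10⁻⁸ C)(0.00150 m) = 2.355×10⁻¹¹ C·m.
At angle θ the dipole field magnitude is E = (kp/r³)·√(1 + 3cos²θ).
kp/r³ = (8.99×10⁹)(2.355×10⁻¹¹) / (0.100)³ = 211.7 N/C.
√(1 + 3cos²15°) = √(1 + 3·0.9330) = √3.7990 ≈ 1.9491.
E ≈ 211.7 × 1.949 = 412.7 N/C.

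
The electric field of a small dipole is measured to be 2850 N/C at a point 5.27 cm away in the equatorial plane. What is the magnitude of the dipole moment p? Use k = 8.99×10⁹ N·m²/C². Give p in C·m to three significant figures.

In the equatorial plane E = kp/r³, so p = Er³/(k).
p = (2850)·(0.0527)³ / (8.99×10⁹) = 4.640×10⁻¹¹ C·m.

p ≈ 4.64×10⁻¹¹ C·m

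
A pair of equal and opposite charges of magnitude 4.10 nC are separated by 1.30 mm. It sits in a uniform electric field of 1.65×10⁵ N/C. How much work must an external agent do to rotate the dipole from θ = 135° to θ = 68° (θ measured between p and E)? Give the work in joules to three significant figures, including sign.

Dipole moment p = qd = (4.10×10⁻⁹ C)(0.00130 m) = 5.33×10⁻¹² C·m.
W_ext = ΔU = U(θ₂) − U(θ₁) = −pE cosθ₂ − (−pE cosθ₁) = pE(cosθ₁ − cosθ₂).
W = (5.33×10⁻¹²)(1.65×10⁵)·(cos135° − cos68°) = (8.794×10⁻⁷)·(-1.0817) = -9.513×10⁻⁷ J.

W ≈ -9.51×10⁻⁷ J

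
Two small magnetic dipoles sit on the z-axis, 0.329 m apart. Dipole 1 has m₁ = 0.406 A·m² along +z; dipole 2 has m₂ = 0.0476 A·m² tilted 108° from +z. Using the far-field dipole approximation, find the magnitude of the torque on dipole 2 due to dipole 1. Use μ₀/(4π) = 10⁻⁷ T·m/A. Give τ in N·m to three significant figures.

Dipole B is on the axis of dipole A, so B₁ there is axial: B₁ = (μ₀/4π)·2m₁/r³ along +z.
B₁ = 2(10⁻⁷)(0.406)/(0.329)³ = 2.280×10⁻⁶ T.
τ = m₂ B₁ sinθ.
τ = (0.0476)(2.280×10⁻⁶)·sin108° = 1.032×10⁻⁷ N·m.

τ ≈ 1.03×10⁻⁷ N·m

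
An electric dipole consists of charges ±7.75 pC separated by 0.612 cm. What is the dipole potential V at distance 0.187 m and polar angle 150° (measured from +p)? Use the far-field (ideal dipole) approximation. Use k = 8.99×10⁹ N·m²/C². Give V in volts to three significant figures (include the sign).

Dipole moment p = qd = (7.75×10⁻¹² C)(0.00612 m) = 4.743×10⁻¹⁴ C·m.
The dipole potential is V = kp cosθ / r².
V = (8.99×10⁹)(4.743×10⁻¹⁴)·cos150° / (0.187)² = -0.01056 V.

V ≈ -0.0106 V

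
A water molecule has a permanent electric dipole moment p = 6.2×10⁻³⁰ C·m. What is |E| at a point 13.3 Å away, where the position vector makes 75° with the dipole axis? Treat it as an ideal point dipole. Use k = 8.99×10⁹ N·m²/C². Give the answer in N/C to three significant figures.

E ≈ 2.60×10⁷ N/C

At angle θ the dipole field magnitude is E = (kp/r³)·√(1 + 3cos²θ).
kp/r³ = (8.99×10⁹)(6.20×10⁻³⁰) / (1.33×10⁻⁹)³ = 2.369×10⁷ N/C.
√(1 + 3cos²75°) = √(1 + 3·0.0670) = √1.2010 ≈ 1.0959.
E ≈ 2.369×10⁷ × 1.096 = 2.596×10⁷ N/C.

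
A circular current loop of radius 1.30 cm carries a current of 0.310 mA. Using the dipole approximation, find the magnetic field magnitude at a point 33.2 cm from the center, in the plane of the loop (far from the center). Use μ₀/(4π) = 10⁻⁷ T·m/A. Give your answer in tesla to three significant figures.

B ≈ 4.50×10⁻¹³ T

Magnetic moment m = IA = Iπa² = (3.10×10⁻⁴)·π·(0.0130)² = 1.646×10⁻⁷ A·m².
In the equatorial plane B = (μ₀/4π)·m/r³ (half the axial value).
B = (10⁻⁷)·(1.646×10⁻⁷) / (0.332)³ = 4.498×10⁻¹³ T.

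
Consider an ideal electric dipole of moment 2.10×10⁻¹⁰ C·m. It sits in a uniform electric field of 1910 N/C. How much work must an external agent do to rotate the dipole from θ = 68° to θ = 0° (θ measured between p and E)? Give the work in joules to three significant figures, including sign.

W_ext = ΔU = U(θ₂) − U(θ₁) = −pE cosθ₂ − (−pE cosθ₁) = pE(cosθ₁ − cosθ₂).
W = (2.10×10⁻¹⁰)(1910)·(cos68° − cos0°) = (4.011×10⁻⁷)·(-0.6254) = -2.508×10⁻⁷ J.

W ≈ -2.51×10⁻⁷ J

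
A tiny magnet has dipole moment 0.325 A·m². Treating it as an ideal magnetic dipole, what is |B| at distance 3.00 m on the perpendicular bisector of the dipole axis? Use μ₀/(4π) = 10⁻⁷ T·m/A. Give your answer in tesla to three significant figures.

In the equatorial plane B = (μ₀/4π)·m/r³ (half the axial value).
B = (10⁻⁷)·(0.325) / (3.00)³ = 1.204×10⁻⁹ T.

B ≈ 1.20×10⁻⁹ T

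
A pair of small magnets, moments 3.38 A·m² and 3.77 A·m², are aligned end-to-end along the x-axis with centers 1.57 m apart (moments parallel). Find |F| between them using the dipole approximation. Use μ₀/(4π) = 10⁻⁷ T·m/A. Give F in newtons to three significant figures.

F ≈ 1.26×10⁻⁶ N

On-axis B of dipole 1: B = (μ₀/4π)·2m₁/r³. Force on dipole 2: F = m₂·dB/dr.
dB/dr = −(μ₀/4π)·6m₁/r⁴, so |F| = (μ₀/4π)·6m₁m₂/r⁴.
F = 6(10⁻⁷)(3.38)(3.77)/(1.57)⁴ = 1.258×10⁻⁶ N.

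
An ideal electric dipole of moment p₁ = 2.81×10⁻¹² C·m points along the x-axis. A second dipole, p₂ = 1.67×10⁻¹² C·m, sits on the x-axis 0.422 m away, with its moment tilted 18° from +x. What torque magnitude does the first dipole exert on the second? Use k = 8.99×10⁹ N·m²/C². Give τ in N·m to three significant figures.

τ ≈ 3.47×10⁻¹³ N·m

The second dipole sits on the axis of the first, so the field there is axial: E₁ = 2kp₁/r³ along +x.
E₁ = 2(8.99×10⁹)(2.81×10⁻¹²)/(0.422)³ = 0.6723 N/C.
Torque on the second dipole: τ = p₂ E₁ sinθ.
τ = (1.67×10⁻¹²)(0.6723)·sin18° = 3.469×10⁻¹³ N·m.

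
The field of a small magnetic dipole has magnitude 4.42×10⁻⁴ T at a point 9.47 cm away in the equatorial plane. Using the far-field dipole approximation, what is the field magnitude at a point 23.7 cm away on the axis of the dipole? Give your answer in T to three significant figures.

Dipole fields scale as 1/r³ in the far field.
The axial field is twice the equatorial field at the same r, so the geometry factor is 2/1.
B₂ = B₁ · (2/1) · (r₁/r₂)³ = 4.42×10⁻⁴ · 2 · (9.47/23.7)³.
(r₁/r₂)³ = (0.3996)³ = 0.0638.
B₂ ≈ 5.640×10⁻⁵ T.

B ≈ 5.64×10⁻⁵ T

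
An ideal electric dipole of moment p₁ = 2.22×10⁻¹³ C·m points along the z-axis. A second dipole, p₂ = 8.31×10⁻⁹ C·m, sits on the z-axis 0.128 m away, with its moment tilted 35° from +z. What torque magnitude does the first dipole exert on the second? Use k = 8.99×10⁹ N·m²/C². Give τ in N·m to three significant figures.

τ ≈ 9.07×10⁻⁹ N·m

The second dipole sits on the axis of the first, so the field there is axial: E₁ = 2kp₁/r³ along +z.
E₁ = 2(8.99×10⁹)(2.22×10⁻¹³)/(0.128)³ = 1.903 N/C.
Torque on the second dipole: τ = p₂ E₁ sinθ.
τ = (8.31×10⁻⁹)(1.903)·sin35° = 9.072×10⁻⁹ N·m.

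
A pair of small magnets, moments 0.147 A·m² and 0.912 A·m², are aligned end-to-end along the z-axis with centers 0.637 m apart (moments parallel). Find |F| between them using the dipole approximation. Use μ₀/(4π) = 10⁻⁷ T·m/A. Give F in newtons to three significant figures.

F ≈ 4.89×10⁻⁷ N

On-axis B of dipole 1: B = (μ₀/4π)·2m₁/r³. Force on dipole 2: F = m₂·dB/dr.
dB/dr = −(μ₀/4π)·6m₁/r⁴, so |F| = (μ₀/4π)·6m₁m₂/r⁴.
F = 6(10⁻⁷)(0.147)(0.912)/(0.637)⁴ = 4.885×10⁻⁷ N.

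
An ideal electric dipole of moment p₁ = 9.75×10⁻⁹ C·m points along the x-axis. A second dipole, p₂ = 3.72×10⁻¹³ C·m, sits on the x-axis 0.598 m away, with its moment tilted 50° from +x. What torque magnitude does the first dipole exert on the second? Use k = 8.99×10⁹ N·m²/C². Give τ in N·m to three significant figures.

τ ≈ 2.34×10⁻¹⁰ N·m

The second dipole sits on the axis of the first, so the field there is axial: E₁ = 2kp₁/r³ along +x.
E₁ = 2(8.99×10⁹)(9.75×10⁻⁹)/(0.598)³ = 819.8 N/C.
Torque on the second dipole: τ = p₂ E₁ sinθ.
τ = (3.72×10⁻¹³)(819.8)·sin50° = 2.336×10⁻¹⁰ N·m.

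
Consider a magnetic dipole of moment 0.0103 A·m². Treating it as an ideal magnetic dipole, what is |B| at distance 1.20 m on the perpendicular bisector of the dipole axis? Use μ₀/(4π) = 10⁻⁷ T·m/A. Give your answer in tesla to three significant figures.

In the equatorial plane B = (μ₀/4π)·m/r³ (half the axial value).
B = (10⁻⁷)·(0.0103) / (1.20)³ = 5.961×10⁻¹⁰ T.

B ≈ 5.96×10⁻¹⁰ T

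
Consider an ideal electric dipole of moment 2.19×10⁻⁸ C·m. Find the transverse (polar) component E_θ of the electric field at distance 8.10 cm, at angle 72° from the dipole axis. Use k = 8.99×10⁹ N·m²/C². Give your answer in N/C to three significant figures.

For a dipole, E_θ = (kp sinθ)/r³.
kp/r³ = (8.99×10⁹)(2.19×10⁻⁸)/(0.0810)³ = 3.705×10⁵ N/C.
E_θ = 3.705×10⁵·sin72° = 3.523×10⁵ N/C.

E_θ ≈ 3.52×10⁵ N/C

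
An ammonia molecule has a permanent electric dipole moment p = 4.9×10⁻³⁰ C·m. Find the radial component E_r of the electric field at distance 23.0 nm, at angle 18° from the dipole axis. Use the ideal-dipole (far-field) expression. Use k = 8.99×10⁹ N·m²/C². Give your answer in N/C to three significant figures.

E_r ≈ 6890 N/C

For a dipole, E_r = (2kp cosθ)/r³.
kp/r³ = (8.99×10⁹)(4.90×10⁻³⁰)/(2.30×10⁻⁸)³ = 3621 N/C.
E_r = 2·3621·cos18° = 6887 N/C.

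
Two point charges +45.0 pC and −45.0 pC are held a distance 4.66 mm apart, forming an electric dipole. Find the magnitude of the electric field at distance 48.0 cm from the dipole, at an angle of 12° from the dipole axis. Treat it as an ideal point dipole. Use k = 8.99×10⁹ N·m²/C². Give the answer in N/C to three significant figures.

E ≈ 0.0335 N/C

Dipole moment p = qd = (4.50×10⁻¹¹ C)(0.00466 m) = 2.097×10⁻¹³ C·m.
At angle θ the dipole field magnitude is E = (kp/r³)·√(1 + 3cos²θ).
kp/r³ = (8.99×10⁹)(2.097×10⁻¹³) / (0.480)³ = 0.01705 N/C.
√(1 + 3cos²12°) = √(1 + 3·0.9568) = √3.8703 ≈ 1.9673.
E ≈ 0.01705 × 1.967 = 0.03354 N/C.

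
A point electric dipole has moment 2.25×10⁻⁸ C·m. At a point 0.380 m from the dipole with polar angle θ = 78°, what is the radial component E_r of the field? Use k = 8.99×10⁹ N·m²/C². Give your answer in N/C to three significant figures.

E_r ≈ 1530 N/C

For a dipole, E_r = (2kp cosθ)/r³.
kp/r³ = (8.99×10⁹)(2.25×10⁻⁸)/(0.380)³ = 3686 N/C.
E_r = 2·3686·cos78° = 1533 N/C.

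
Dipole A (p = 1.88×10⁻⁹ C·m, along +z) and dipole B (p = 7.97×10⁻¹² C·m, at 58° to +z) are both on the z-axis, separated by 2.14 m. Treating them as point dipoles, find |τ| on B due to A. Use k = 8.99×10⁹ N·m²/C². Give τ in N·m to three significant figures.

The second dipole sits on the axis of the first, so the field there is axial: E₁ = 2kp₁/r³ along +z.
E₁ = 2(8.99×10⁹)(1.88×10⁻⁹)/(2.14)³ = 3.449 N/C.
Torque on the second dipole: τ = p₂ E₁ sinθ.
τ = (7.97×10⁻¹²)(3.449)·sin58° = 2.331×10⁻¹¹ N·m.

τ ≈ 2.33×10⁻¹¹ N·m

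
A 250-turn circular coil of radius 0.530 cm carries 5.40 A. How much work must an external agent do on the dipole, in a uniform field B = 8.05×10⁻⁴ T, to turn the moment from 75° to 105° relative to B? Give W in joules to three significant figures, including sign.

m = NIA = NIπa² = 250·(5.40)·π·(0.00530)² = 0.1191 A·m².
W_ext = ΔU = −mB cosθ₂ + mB cosθ₁ = mB(cosθ₁ − cosθ₂).
W = (0.1191)(8.05×10⁻⁴)·(cos75° − cos105°) = (9.588×10⁻⁵)·(+0.5176) = 4.963×10⁻⁵ J.

W ≈ 4.96×10⁻⁵ J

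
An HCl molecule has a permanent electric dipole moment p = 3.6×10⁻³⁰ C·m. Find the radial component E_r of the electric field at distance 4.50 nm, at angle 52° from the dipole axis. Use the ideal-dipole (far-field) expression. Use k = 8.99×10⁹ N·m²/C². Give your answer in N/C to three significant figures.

For a dipole, E_r = (2kp cosθ)/r³.
kp/r³ = (8.99×10⁹)(3.60×10⁻³⁰)/(4.50×10⁻⁹)³ = 3.552×10⁵ N/C.
E_r = 2·3.552×10⁵·cos52° = 4.373×10⁵ N/C.

E_r ≈ 4.37×10⁵ N/C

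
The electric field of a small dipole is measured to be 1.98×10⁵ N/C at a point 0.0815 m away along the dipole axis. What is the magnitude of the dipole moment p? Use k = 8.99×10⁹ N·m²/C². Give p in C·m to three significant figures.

p ≈ 5.96×10⁻⁹ C·m

On axis E = 2kp/r³, so p = Er³/(2k).
p = (1.98×10⁵)·(0.0815)³ / (2·8.99×10⁹) = 5.961×10⁻⁹ C·m.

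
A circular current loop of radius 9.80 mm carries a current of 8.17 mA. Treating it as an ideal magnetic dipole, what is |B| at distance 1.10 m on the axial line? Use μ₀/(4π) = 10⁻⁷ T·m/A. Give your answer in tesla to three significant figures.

B ≈ 3.70×10⁻¹³ T

Magnetic moment m = IA = Iπa² = (0.00817)·π·(0.00980)² = 2.465×10⁻⁶ A·m².
On axis B = (μ₀/4π)·2m/r³.
B = 2·(10⁻⁷)·(2.465×10⁻⁶) / (1.10)³ = 3.704×10⁻¹³ T.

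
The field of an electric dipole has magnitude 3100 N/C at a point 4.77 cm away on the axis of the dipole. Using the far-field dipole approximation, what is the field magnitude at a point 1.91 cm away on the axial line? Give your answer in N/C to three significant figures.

E ≈ 4.83×10⁴ N/C

Dipole fields scale as 1/r³ in the far field; the geometry is the same at both points.
E₂ = E₁ · (r₁/r₂)³ = 3100 · (4.77/1.91)³.
(r₁/r₂)³ = (2.497)³ = 15.58.
E₂ ≈ 4.829×10⁴ N/C.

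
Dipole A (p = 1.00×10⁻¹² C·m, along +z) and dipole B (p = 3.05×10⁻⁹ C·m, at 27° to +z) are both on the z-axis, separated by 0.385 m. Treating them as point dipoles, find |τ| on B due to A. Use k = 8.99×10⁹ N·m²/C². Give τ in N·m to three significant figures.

The second dipole sits on the axis of the first, so the field there is axial: E₁ = 2kp₁/r³ along +z.
E₁ = 2(8.99×10⁹)(1.00×10⁻¹²)/(0.385)³ = 0.3151 N/C.
Torque on the second dipole: τ = p₂ E₁ sinθ.
τ = (3.05×10⁻⁹)(0.3151)·sin27° = 4.363×10⁻¹⁰ N·m.

τ ≈ 4.36×10⁻¹⁰ N·m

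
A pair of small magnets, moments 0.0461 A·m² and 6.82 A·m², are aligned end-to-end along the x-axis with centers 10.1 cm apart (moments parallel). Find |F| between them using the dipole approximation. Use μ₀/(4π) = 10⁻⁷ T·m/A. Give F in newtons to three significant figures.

On-axis B of dipole 1: B = (μ₀/4π)·2m₁/r³. Force on dipole 2: F = m₂·dB/dr.
dB/dr = −(μ₀/4π)·6m₁/r⁴, so |F| = (μ₀/4π)·6m₁m₂/r⁴.
F = 6(10⁻⁷)(0.0461)(6.82)/(0.101)⁴ = 0.001813 N.

F ≈ 0.00181 N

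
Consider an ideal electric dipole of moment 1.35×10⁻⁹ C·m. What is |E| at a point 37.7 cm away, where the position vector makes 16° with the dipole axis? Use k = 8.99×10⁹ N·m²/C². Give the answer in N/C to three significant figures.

At angle θ the dipole field magnitude is E = (kp/r³)·√(1 + 3cos²θ).
kp/r³ = (8.99×10⁹)(1.35×10⁻⁹) / (0.377)³ = 226.5 N/C.
√(1 + 3cos²16°) = √(1 + 3·0.9240) = √3.7721 ≈ 1.9422.
E ≈ 226.5 × 1.942 = 439.9 N/C.

E ≈ 440 N/C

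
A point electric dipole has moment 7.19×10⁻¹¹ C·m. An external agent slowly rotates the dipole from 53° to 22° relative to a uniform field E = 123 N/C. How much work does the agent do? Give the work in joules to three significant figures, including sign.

W ≈ -2.88×10⁻⁹ J

W_ext = ΔU = U(θ₂) − U(θ₁) = −pE cosθ₂ − (−pE cosθ₁) = pE(cosθ₁ − cosθ₂).
W = (7.19×10⁻¹¹)(123)·(cos53° − cos22°) = (8.844×10⁻⁹)·(-0.3254) = -2.877×10⁻⁹ J.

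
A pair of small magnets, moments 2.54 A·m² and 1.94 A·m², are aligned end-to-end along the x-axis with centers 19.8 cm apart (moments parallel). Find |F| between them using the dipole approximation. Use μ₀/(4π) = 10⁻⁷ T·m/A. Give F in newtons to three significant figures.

F ≈ 0.00192 N

On-axis B of dipole 1: B = (μ₀/4π)·2m₁/r³. Force on dipole 2: F = m₂·dB/dr.
dB/dr = −(μ₀/4π)·6m₁/r⁴, so |F| = (μ₀/4π)·6m₁m₂/r⁴.
F = 6(10⁻⁷)(2.54)(1.94)/(0.198)⁴ = 0.001924 N.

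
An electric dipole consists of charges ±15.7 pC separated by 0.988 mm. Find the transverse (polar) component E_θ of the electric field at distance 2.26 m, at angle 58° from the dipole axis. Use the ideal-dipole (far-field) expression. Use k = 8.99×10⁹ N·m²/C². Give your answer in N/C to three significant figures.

E_θ ≈ 1.02×10⁻⁵ N/C

Dipole moment p = qd = (1.57×10⁻¹¹ C)(9.88×10⁻⁴ m) = 1.551×10⁻¹⁴ C·m.
For a dipole, E_θ = (kp sinθ)/r³.
kp/r³ = (8.99×10⁹)(1.551×10⁻¹⁴)/(2.26)³ = 1.208×10⁻⁵ N/C.
E_θ = 1.208×10⁻⁵·sin58° = 1.024×10⁻⁵ N/C.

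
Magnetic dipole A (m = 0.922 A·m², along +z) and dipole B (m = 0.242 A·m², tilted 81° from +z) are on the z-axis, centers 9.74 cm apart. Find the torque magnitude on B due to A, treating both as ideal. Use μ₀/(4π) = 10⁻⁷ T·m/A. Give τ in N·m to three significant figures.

Dipole B is on the axis of dipole A, so B₁ there is axial: B₁ = (μ₀/4π)·2m₁/r³ along +z.
B₁ = 2(10⁻⁷)(0.922)/(0.0974)³ = 1.996×10⁻⁴ T.
τ = m₂ B₁ sinθ.
τ = (0.242)(1.996×10⁻⁴)·sin81° = 4.770×10⁻⁵ N·m.

τ ≈ 4.77×10⁻⁵ N·m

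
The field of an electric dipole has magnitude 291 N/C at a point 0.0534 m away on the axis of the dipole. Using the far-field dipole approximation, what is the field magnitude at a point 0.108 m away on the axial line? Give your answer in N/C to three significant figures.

E ≈ 35.2 N/C

Dipole fields scale as 1/r³ in the far field; the geometry is the same at both points.
E₂ = E₁ · (r₁/r₂)³ = 291 · (0.0534/0.108)³.
(r₁/r₂)³ = (0.4944)³ = 0.1209.
E₂ ≈ 35.18 N/C.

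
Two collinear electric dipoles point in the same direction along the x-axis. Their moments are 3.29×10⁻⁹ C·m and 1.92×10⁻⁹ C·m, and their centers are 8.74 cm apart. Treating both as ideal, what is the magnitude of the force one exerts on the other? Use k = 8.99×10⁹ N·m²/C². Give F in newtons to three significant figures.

F ≈ 0.00584 N

On-axis field of dipole 1 at distance r: E = 2kp₁/r³. Force on dipole 2 is F = p₂·dE/dr (gradient along axis).
dE/dr = −6kp₁/r⁴, so |F| = 6kp₁p₂/r⁴ (attractive for aligned moments).
F = 6(8.99×10⁹)(3.29×10⁻⁹)(1.92×10⁻⁹)/(0.0874)⁴ = 0.005839 N.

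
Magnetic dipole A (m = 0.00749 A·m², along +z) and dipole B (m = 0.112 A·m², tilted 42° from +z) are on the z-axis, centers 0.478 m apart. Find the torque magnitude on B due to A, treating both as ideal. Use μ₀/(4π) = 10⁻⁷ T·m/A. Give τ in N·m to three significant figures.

τ ≈ 1.03×10⁻⁹ N·m

Dipole B is on the axis of dipole A, so B₁ there is axial: B₁ = (μ₀/4π)·2m₁/r³ along +z.
B₁ = 2(10⁻⁷)(0.00749)/(0.478)³ = 1.372×10⁻⁸ T.
τ = m₂ B₁ sinθ.
τ = (0.112)(1.372×10⁻⁸)·sin42° = 1.028×10⁻⁹ N·m.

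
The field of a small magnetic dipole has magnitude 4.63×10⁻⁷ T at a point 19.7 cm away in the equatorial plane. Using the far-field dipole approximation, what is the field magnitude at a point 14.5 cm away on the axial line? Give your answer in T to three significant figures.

Dipole fields scale as 1/r³ in the far field.
The axial field is twice the equatorial field at the same r, so the geometry factor is 2/1.
B₂ = B₁ · (2/1) · (r₁/r₂)³ = 4.63×10⁻⁷ · 2 · (19.7/14.5)³.
(r₁/r₂)³ = (1.359)³ = 2.508.
B₂ ≈ 2.322×10⁻⁶ T.

B ≈ 2.32×10⁻⁶ T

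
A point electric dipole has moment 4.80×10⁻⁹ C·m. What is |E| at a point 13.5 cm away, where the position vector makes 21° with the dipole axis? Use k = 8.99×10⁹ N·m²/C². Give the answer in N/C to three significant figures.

E ≈ 3.33×10⁴ N/C

At angle θ the dipole field magnitude is E = (kp/r³)·√(1 + 3cos²θ).
kp/r³ = (8.99×10⁹)(4.80×10⁻⁹) / (0.135)³ = 1.754×10⁴ N/C.
√(1 + 3cos²21°) = √(1 + 3·0.8716) = √3.6147 ≈ 1.9012.
E ≈ 1.754×10⁴ × 1.901 = 3.335×10⁴ N/C.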